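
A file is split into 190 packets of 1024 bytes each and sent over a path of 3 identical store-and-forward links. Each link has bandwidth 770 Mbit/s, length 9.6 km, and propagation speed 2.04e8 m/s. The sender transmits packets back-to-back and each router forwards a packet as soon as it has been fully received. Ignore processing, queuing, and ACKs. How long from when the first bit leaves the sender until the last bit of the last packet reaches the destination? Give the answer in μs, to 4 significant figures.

Per-hop transmission t_tx = L/R = 8192/770000000 = 10.639 μs.
Per-hop propagation t_prop = 9600/204000000 = 47.0588 μs.
Pipeline fill: first packet needs 3·t_tx to clear all hops; remaining 189 packets each add one t_tx.
Total = (3+190-1)·t_tx + 3·t_prop = 192·10.639 + 3·47.0588 = 2184 μs.

2184 μs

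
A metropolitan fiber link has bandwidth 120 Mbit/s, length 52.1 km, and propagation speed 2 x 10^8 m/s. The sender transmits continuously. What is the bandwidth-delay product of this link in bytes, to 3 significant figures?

Propagation delay = 52100 / 200000000 = 0.0002605 s.
BDP = R × t_prop = 120000000 × 0.0002605 = 31260 bits.
In bytes: 31260/8 = 3910 bytes.

3910 bytes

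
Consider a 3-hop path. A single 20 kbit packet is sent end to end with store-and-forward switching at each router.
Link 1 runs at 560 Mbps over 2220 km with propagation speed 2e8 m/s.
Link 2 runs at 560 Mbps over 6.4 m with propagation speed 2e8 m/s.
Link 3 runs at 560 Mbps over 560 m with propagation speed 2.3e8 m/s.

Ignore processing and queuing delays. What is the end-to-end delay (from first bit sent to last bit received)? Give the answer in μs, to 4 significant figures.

11210 μs

L = 20000 bits.
Transmission delay per hop = L/R = 20000/560000000 = 35.7143 μs; 3 hops → 107.143 μs.
Propagation delays (d/s per hop): 11100, 0.032, 2.43478 μs; sum = 11102.5 μs.
End-to-end = 11210 μs.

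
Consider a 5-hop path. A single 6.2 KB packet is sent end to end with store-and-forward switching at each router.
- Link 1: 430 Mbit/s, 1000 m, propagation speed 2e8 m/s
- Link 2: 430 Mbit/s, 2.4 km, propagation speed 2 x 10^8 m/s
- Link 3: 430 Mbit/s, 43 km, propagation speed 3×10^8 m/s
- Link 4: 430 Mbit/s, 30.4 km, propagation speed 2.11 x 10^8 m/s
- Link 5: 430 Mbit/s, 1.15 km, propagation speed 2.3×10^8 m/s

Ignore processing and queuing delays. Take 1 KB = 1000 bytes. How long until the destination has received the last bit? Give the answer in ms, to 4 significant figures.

0.8862 ms

L = 49600 bits.
Transmission delay per hop = L/R = 49600/430000000 = 0.115349 ms; 5 hops → 0.576744 ms.
Propagation delays (d/s per hop): 0.005, 0.012, 0.143333, 0.144076, 0.005 ms; sum = 0.309409 ms.
End-to-end = 0.8862 ms.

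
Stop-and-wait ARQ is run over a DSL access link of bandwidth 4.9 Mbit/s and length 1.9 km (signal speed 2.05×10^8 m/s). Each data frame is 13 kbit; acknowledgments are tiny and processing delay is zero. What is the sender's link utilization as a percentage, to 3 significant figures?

t_tx = L/R = 13000/4900000 = 0.00265306 s.
t_prop = 1900/2.05e+08 = 9.26829e-06 s; RTT = 1.85366e-05 s.
Cycle = t_tx + RTT = 0.0026716 s.
Utilization = t_tx / cycle = 0.00265306/0.0026716 = 99.3 %.

99.3 %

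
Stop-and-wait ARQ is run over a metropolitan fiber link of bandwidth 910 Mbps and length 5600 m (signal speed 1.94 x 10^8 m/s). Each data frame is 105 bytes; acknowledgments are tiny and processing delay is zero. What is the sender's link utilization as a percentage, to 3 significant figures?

t_tx = L/R = 840/910000000 = 9.23077e-07 s.
t_prop = 5600/194000000 = 2.8866e-05 s; RTT = 5.7732e-05 s.
Cycle = t_tx + RTT = 5.8655e-05 s.
Utilization = t_tx / cycle = 9.23077e-07/5.8655e-05 = 1.57 %.

1.57 %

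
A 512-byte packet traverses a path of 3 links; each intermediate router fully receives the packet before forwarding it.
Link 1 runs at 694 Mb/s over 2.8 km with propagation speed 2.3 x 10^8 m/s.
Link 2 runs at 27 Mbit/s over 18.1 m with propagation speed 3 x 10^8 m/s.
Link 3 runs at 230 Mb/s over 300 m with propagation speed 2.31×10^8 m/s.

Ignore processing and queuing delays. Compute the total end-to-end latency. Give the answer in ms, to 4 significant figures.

0.1889 ms

L = 512 × 8 = 4096 bits.
Transmission delays (L/R per hop): 0.00590202, 0.151704, 0.0178087 ms; sum = 0.175414 ms.
Propagation delays (d/s per hop): 0.0121739, 6.03333e-05, 0.0012987 ms; sum = 0.0135329 ms.
End-to-end = 0.1889 ms.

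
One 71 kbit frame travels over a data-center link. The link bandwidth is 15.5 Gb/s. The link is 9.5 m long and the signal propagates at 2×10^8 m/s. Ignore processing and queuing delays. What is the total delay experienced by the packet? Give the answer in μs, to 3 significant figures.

4.63 μs

L = 71000 bits.
Transmission delay = L/R = 71000 / 15500000000 = 4.58065 μs.
Propagation delay = d/s = 9.5 m / 200000000 m/s = 0.0475 μs.
Total = 4.63 μs.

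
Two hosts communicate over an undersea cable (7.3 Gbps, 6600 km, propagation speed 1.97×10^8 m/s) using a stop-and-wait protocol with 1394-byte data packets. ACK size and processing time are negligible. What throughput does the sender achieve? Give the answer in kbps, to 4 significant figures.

166.4 kbps

t_tx = L/R = 11152/7300000000 = 1.52767e-06 s.
t_prop = 6600000/197000000 = 0.0335025 s; RTT = 0.0670051 s.
Cycle = t_tx + RTT = 0.0670066 s.
Throughput = L / cycle = 11152 / 0.0670066 = 166.4 kbps.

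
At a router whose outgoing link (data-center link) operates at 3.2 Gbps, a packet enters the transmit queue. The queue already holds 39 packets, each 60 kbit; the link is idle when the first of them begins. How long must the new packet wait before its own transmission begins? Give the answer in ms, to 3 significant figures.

0.731 ms

Each queued packet: L/R = 60000/3200000000 = 0.01875 ms.
39 queued → 0.73125 ms.
Queuing delay = 0.731 ms.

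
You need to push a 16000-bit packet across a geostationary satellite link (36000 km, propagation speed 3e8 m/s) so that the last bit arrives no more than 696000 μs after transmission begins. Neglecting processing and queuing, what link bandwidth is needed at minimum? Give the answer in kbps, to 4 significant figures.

Propagation delay = 36000000 / 300000000 = 120000 μs.
Transmission budget = 696000 − 120000 = 576000 μs.
R ≥ L / t_tx = 16000 bits / 0.576 s = 27.78 kbps.

27.78 kbps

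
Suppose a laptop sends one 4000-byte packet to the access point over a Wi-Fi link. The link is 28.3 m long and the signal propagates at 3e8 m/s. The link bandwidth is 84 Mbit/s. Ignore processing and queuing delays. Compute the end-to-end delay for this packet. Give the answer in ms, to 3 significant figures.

0.381 ms

L = 4000 × 8 = 32000 bits.
Transmission delay = L/R = 32000 / 84000000 = 0.380952 ms.
Propagation delay = d/s = 28.3 m / 300000000 m/s = 9.43333e-05 ms.
Total = 0.381 ms.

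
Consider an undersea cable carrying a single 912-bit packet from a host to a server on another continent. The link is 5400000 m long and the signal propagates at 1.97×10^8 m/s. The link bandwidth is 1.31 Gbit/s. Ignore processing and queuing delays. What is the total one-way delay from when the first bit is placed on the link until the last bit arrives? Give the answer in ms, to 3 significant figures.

27.4 ms

Transmission delay = L/R = 912 / 1310000000 = 0.000696183 ms.
Propagation delay = d/s = 5400000 m / 197000000 m/s = 27.4112 ms.
Total = 27.4 ms.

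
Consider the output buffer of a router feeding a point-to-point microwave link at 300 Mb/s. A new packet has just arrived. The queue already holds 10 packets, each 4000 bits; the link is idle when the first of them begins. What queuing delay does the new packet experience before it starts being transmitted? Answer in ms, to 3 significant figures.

0.133 ms

Each queued packet: L/R = 4000/300000000 = 0.0133333 ms.
10 queued → 0.133333 ms.
Queuing delay = 0.133 ms.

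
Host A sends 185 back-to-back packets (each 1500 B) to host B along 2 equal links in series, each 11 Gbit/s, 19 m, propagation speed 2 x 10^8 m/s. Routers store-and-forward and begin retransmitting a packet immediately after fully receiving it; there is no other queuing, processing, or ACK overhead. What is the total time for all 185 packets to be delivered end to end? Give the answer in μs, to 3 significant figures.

Per-hop transmission t_tx = L/R = 12000/11000000000 = 1.09091 μs.
Per-hop propagation t_prop = 19/200000000 = 0.095 μs.
Pipeline fill: first packet needs 2·t_tx to clear all hops; remaining 184 packets each add one t_tx.
Total = (2+185-1)·t_tx + 2·t_prop = 186·1.09091 + 2·0.095 = 203 μs.

203 μs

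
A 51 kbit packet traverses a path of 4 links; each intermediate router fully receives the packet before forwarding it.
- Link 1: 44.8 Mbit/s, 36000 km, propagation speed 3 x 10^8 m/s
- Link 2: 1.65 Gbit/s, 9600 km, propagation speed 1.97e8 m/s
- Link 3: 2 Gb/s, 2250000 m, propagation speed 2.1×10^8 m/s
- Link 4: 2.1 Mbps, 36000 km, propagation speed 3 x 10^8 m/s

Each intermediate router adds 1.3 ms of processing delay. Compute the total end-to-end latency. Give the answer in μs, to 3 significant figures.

329000 μs

L = 51000 bits.
Transmission delays (L/R per hop): 1138.39, 30.9091, 25.5, 24285.7 μs; sum = 25480.5 μs.
Propagation delays (d/s per hop): 120000, 48731, 10714.3, 120000 μs; sum = 299445 μs.
Processing at 3 router(s): 3 × 1.3 ms = 3900 μs.
End-to-end = 329000 μs.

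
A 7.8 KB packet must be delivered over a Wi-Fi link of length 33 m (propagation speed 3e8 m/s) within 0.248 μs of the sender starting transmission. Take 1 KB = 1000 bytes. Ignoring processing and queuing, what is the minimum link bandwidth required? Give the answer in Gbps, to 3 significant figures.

452 Gbps

L = 62400 bits.
Propagation delay = 33 / 300000000 = 0.11 μs.
Transmission budget = 0.248 − 0.11 = 0.138 μs.
R ≥ L / t_tx = 62400 bits / 1.38e-07 s = 452 Gbps.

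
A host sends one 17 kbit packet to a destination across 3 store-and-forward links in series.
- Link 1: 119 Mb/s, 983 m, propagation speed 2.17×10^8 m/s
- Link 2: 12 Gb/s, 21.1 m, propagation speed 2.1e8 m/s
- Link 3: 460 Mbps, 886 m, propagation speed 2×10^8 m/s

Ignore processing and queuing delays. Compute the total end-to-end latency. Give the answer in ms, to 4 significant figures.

L = 17000 bits.
Transmission delays (L/R per hop): 0.142857, 0.00141667, 0.0369565 ms; sum = 0.18123 ms.
Propagation delays (d/s per hop): 0.00452995, 0.000100476, 0.00443 ms; sum = 0.00906043 ms.
End-to-end = 0.1903 ms.

0.1903 ms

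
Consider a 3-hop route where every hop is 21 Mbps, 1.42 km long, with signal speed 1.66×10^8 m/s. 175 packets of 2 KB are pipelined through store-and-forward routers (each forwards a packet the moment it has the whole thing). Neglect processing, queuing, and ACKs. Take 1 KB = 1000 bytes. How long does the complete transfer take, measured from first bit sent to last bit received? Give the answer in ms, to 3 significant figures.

Per-hop transmission t_tx = L/R = 16000/21000000 = 0.761905 ms.
Per-hop propagation t_prop = 1420/166000000 = 0.00855422 ms.
Pipeline fill: first packet needs 3·t_tx to clear all hops; remaining 174 packets each add one t_tx.
Total = (3+175-1)·t_tx + 3·t_prop = 177·0.761905 + 3·0.00855422 = 135 ms.

135 ms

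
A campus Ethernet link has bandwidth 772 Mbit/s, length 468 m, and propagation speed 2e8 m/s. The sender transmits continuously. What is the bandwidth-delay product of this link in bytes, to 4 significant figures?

225.8 bytes

Propagation delay = 468 / 200000000 = 2.34e-06 s.
BDP = R × t_prop = 772000000 × 2.34e-06 = 1806.48 bits.
In bytes: 1806.48/8 = 225.8 bytes.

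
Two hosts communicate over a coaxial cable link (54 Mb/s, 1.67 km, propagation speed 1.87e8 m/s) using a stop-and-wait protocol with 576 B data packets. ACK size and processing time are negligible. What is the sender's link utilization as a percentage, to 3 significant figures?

82.7 %

t_tx = L/R = 4608/54000000 = 8.53333e-05 s.
t_prop = 1670/187000000 = 8.93048e-06 s; RTT = 1.7861e-05 s.
Cycle = t_tx + RTT = 0.000103194 s.
Utilization = t_tx / cycle = 8.53333e-05/0.000103194 = 82.7 %.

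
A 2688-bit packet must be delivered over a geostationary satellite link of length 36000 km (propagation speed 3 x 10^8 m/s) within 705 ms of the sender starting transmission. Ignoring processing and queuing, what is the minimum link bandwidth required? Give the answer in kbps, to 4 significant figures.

4.595 kbps

Propagation delay = 36000000 / 300000000 = 120 ms.
Transmission budget = 705 − 120 = 585 ms.
R ≥ L / t_tx = 2688 bits / 0.585 s = 4.595 kbps.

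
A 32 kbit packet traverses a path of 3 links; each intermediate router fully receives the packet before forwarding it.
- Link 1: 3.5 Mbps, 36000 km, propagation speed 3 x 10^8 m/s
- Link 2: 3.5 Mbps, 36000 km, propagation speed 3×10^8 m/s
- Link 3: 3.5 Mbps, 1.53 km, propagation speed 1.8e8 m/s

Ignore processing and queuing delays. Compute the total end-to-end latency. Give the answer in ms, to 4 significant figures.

267.4 ms

L = 32000 bits.
Transmission delay per hop = L/R = 32000/3500000 = 9.14286 ms; 3 hops → 27.4286 ms.
Propagation delays (d/s per hop): 120, 120, 0.0085 ms; sum = 240.009 ms.
End-to-end = 267.4 ms.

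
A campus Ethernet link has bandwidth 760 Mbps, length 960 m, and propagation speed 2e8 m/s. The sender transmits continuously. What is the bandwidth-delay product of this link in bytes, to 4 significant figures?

Propagation delay = 960 / 200000000 = 4.8e-06 s.
BDP = R × t_prop = 760000000 × 4.8e-06 = 3648 bits.
In bytes: 3648/8 = 456.0 bytes.

456.0 bytes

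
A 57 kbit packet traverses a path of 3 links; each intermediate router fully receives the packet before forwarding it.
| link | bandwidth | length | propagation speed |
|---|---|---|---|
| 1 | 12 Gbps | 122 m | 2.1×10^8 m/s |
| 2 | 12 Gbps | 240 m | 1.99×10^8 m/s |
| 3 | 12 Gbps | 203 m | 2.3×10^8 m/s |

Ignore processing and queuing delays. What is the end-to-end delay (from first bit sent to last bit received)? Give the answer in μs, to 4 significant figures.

L = 57000 bits.
Transmission delay per hop = L/R = 57000/12000000000 = 4.75 μs; 3 hops → 14.25 μs.
Propagation delays (d/s per hop): 0.580952, 1.20603, 0.882609 μs; sum = 2.66959 μs.
End-to-end = 16.92 μs.

16.92 μs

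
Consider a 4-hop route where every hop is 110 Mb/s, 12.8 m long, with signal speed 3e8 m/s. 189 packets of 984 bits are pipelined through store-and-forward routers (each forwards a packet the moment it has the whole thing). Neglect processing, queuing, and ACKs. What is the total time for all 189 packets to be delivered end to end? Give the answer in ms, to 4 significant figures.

Per-hop transmission t_tx = L/R = 984/110000000 = 0.00894545 ms.
Per-hop propagation t_prop = 12.8/300000000 = 4.26667e-05 ms.
Pipeline fill: first packet needs 4·t_tx to clear all hops; remaining 188 packets each add one t_tx.
Total = (4+189-1)·t_tx + 4·t_prop = 192·0.00894545 + 4·4.26667e-05 = 1.718 ms.

1.718 ms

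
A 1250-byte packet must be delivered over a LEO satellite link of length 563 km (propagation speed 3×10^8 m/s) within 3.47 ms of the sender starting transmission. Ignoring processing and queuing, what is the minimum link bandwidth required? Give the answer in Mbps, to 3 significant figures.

L = 10000 bits.
Propagation delay = 563000 / 300000000 = 1.87667 ms.
Transmission budget = 3.47 − 1.87667 = 1.59333 ms.
R ≥ L / t_tx = 10000 bits / 0.00159333 s = 6.28 Mbps.

6.28 Mbps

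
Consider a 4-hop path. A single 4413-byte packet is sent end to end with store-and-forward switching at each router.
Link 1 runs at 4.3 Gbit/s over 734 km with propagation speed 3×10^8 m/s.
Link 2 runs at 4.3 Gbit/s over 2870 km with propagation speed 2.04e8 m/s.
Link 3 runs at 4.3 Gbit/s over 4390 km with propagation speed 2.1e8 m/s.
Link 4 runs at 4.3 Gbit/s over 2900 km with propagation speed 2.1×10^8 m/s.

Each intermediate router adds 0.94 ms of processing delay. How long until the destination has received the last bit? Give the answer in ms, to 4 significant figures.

54.08 ms

L = 4413 × 8 = 35304 bits.
Transmission delay per hop = L/R = 35304/4300000000 = 0.00821023 ms; 4 hops → 0.0328409 ms.
Propagation delays (d/s per hop): 2.44667, 14.0686, 20.9048, 13.8095 ms; sum = 51.2296 ms.
Processing at 3 router(s): 3 × 0.94 ms = 2.82 ms.
End-to-end = 54.08 ms.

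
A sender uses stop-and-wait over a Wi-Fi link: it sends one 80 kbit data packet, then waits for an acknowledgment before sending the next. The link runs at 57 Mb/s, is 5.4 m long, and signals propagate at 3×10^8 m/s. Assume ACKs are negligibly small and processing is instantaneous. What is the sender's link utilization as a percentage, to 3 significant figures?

t_tx = L/R = 80000/57000000 = 0.00140351 s.
t_prop = 5.4/300000000 = 1.8e-08 s; RTT = 3.6e-08 s.
Cycle = t_tx + RTT = 0.00140354 s.
Utilization = t_tx / cycle = 0.00140351/0.00140354 = 100 %.

100 %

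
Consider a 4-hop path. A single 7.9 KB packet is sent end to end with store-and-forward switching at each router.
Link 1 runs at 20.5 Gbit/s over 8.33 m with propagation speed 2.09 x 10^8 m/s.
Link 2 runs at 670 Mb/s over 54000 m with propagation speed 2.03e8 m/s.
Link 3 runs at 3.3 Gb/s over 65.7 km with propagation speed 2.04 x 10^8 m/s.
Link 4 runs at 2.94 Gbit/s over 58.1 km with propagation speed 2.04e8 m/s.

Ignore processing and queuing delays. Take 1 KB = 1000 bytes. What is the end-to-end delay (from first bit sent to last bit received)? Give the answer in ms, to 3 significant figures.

L = 63200 bits.
Transmission delays (L/R per hop): 0.00308293, 0.0943284, 0.0191515, 0.0214966 ms; sum = 0.138059 ms.
Propagation delays (d/s per hop): 3.98565e-05, 0.26601, 0.322059, 0.284804 ms; sum = 0.872912 ms.
End-to-end = 1.01 ms.

1.01 ms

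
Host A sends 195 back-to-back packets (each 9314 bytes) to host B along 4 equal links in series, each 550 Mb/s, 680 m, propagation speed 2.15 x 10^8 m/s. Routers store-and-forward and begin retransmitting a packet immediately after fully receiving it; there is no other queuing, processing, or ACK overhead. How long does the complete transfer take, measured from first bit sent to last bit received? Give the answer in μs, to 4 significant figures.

26840 μs

Per-hop transmission t_tx = L/R = 74512/550000000 = 135.476 μs.
Per-hop propagation t_prop = 680/215000000 = 3.16279 μs.
Pipeline fill: first packet needs 4·t_tx to clear all hops; remaining 194 packets each add one t_tx.
Total = (4+195-1)·t_tx + 4·t_prop = 198·135.476 + 4·3.16279 = 26840 μs.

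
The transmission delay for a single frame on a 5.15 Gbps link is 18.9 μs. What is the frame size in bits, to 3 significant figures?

97300 bits

L = R × t_tx = 5150000000 b/s × 1.89e-05 s = 97335 bits.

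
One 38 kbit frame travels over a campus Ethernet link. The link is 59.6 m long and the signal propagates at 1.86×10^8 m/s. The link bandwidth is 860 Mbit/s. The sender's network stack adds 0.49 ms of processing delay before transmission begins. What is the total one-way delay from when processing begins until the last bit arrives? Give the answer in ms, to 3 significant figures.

0.535 ms

L = 38000 bits.
Transmission delay = L/R = 38000 / 860000000 = 0.044186 ms.
Propagation delay = d/s = 59.6 m / 186000000 m/s = 0.00032043 ms.
Plus processing delay 0.49 ms = 0.49 ms.
Total = 0.535 ms.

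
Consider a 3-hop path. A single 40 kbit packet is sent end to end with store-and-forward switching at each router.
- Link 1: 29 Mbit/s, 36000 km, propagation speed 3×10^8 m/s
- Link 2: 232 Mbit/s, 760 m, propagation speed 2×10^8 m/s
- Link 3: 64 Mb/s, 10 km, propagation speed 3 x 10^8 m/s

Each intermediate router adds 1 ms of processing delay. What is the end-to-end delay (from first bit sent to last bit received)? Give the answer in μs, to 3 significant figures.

124000 μs

L = 40000 bits.
Transmission delays (L/R per hop): 1379.31, 172.414, 625 μs; sum = 2176.72 μs.
Propagation delays (d/s per hop): 120000, 3.8, 33.3333 μs; sum = 120037 μs.
Processing at 2 router(s): 2 × 1 ms = 2000 μs.
End-to-end = 124000 μs.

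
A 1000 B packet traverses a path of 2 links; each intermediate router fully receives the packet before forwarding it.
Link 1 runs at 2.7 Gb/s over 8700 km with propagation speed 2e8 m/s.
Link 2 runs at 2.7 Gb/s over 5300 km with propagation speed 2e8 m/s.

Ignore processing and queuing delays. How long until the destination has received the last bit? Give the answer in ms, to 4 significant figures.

L = 1000 × 8 = 8000 bits.
Transmission delay per hop = L/R = 8000/2700000000 = 0.00296296 ms; 2 hops → 0.00592593 ms.
Propagation delays (d/s per hop): 43.5, 26.5 ms; sum = 70 ms.
End-to-end = 70.01 ms.

70.01 ms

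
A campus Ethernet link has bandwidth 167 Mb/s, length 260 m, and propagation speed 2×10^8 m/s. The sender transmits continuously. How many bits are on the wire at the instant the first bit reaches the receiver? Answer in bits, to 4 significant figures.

Propagation delay = 260 / 200000000 = 1.3e-06 s.
BDP = R × t_prop = 167000000 × 1.3e-06 = 217.1 bits.

217.1 bits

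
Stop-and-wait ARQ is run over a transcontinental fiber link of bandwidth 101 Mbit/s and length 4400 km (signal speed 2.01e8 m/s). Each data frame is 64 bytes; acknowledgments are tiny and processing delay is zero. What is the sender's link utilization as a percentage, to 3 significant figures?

t_tx = L/R = 512/101000000 = 5.06931e-06 s.
t_prop = 4400000/2.01e+08 = 0.0218905 s; RTT = 0.0437811 s.
Cycle = t_tx + RTT = 0.0437862 s.
Utilization = t_tx / cycle = 5.06931e-06/0.0437862 = 0.0116 %.

0.0116 %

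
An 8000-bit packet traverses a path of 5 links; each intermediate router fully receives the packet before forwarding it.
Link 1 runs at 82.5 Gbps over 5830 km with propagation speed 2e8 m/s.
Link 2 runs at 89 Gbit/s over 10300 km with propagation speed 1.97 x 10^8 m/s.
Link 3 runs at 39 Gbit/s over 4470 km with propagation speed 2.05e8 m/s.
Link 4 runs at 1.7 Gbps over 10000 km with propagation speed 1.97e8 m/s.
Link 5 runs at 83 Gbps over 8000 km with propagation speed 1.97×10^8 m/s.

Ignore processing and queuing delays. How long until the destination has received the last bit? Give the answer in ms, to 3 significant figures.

Transmission delays (L/R per hop): 9.69697e-05, 8.98876e-05, 0.000205128, 0.00470588, 9.63855e-05 ms; sum = 0.00519425 ms.
Propagation delays (d/s per hop): 29.15, 52.2843, 21.8049, 50.7614, 40.6091 ms; sum = 194.61 ms.
End-to-end = 195 ms.

195 ms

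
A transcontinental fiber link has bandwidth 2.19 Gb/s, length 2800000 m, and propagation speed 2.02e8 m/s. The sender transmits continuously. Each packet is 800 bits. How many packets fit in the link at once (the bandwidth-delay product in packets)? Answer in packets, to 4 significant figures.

Propagation delay = 2800000 / 202000000 = 0.0138614 s.
BDP = R × t_prop = 2190000000 × 0.0138614 = 30356400 bits.
In packets of 800 bits: 37950 packets.

37950 packets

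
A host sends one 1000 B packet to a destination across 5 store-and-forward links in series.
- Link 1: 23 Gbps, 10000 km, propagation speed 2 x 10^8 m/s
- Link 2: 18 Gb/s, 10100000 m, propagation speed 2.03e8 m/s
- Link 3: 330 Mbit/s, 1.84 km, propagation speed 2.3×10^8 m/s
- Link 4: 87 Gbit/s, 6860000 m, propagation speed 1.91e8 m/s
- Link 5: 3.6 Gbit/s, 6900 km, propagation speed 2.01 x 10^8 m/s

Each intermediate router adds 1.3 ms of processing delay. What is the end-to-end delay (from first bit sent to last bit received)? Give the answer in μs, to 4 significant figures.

175200 μs

L = 1000 × 8 = 8000 bits.
Transmission delays (L/R per hop): 0.347826, 0.444444, 24.2424, 0.091954, 2.22222 μs; sum = 27.3489 μs.
Propagation delays (d/s per hop): 50000, 49753.7, 8, 35916.2, 34328.4 μs; sum = 170006 μs.
Processing at 4 router(s): 4 × 1.3 ms = 5200 μs.
End-to-end = 175200 μs.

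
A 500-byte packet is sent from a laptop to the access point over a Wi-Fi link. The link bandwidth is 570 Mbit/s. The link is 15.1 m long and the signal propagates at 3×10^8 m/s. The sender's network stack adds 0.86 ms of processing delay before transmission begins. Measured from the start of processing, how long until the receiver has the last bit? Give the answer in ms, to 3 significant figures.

L = 500 × 8 = 4000 bits.
Transmission delay = L/R = 4000 / 570000000 = 0.00701754 ms.
Propagation delay = d/s = 15.1 m / 300000000 m/s = 5.03333e-05 ms.
Plus processing delay 0.86 ms = 0.86 ms.
Total = 0.867 ms.

0.867 ms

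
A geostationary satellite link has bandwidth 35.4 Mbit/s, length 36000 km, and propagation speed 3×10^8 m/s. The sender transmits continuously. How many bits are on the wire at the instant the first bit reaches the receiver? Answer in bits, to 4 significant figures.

4248000 bits

Propagation delay = 36000000 / 300000000 = 0.12 s.
BDP = R × t_prop = 35400000 × 0.12 = 4248000 bits.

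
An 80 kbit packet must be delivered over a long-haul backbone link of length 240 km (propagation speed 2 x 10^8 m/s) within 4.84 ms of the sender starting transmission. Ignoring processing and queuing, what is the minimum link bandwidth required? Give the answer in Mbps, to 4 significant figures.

Propagation delay = 240000 / 200000000 = 1.2 ms.
Transmission budget = 4.84 − 1.2 = 3.64 ms.
R ≥ L / t_tx = 80000 bits / 0.00364 s = 21.98 Mbps.

21.98 Mbps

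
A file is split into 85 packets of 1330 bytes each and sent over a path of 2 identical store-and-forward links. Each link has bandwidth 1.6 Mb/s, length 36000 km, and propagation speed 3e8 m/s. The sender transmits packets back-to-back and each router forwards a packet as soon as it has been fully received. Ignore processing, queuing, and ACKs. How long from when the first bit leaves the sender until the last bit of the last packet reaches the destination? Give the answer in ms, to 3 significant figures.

812 ms

Per-hop transmission t_tx = L/R = 10640/1600000 = 6.65 ms.
Per-hop propagation t_prop = 36000000/300000000 = 120 ms.
Pipeline fill: first packet needs 2·t_tx to clear all hops; remaining 84 packets each add one t_tx.
Total = (2+85-1)·t_tx + 2·t_prop = 86·6.65 + 2·120 = 812 ms.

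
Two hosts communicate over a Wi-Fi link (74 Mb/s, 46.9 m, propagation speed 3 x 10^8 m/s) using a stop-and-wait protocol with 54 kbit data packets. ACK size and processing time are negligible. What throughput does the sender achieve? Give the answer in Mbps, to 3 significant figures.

t_tx = L/R = 54000/74000000 = 0.00072973 s.
t_prop = 46.9/300000000 = 1.56333e-07 s; RTT = 3.12667e-07 s.
Cycle = t_tx + RTT = 0.000730042 s.
Throughput = L / cycle = 54000 / 0.000730042 = 74.0 Mbps.

74.0 Mbps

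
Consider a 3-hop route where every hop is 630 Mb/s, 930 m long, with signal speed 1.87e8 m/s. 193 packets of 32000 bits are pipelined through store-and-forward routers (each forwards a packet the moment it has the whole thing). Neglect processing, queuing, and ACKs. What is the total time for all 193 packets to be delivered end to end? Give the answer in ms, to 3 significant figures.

Per-hop transmission t_tx = L/R = 32000/630000000 = 0.0507937 ms.
Per-hop propagation t_prop = 930/187000000 = 0.00497326 ms.
Pipeline fill: first packet needs 3·t_tx to clear all hops; remaining 192 packets each add one t_tx.
Total = (3+193-1)·t_tx + 3·t_prop = 195·0.0507937 + 3·0.00497326 = 9.92 ms.

9.92 ms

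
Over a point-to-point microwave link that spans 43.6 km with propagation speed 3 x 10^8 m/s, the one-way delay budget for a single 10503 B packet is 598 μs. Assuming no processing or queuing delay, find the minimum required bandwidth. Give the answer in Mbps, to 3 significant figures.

186 Mbps

L = 84024 bits.
Propagation delay = 43600 / 300000000 = 145.333 μs.
Transmission budget = 598 − 145.333 = 452.667 μs.
R ≥ L / t_tx = 84024 bits / 0.000452667 s = 186 Mbps.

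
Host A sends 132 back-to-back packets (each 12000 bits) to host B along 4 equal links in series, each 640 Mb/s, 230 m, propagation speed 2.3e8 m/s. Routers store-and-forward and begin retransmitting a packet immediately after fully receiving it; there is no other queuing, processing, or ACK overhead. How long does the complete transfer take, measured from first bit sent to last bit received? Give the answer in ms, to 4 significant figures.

Per-hop transmission t_tx = L/R = 12000/640000000 = 0.01875 ms.
Per-hop propagation t_prop = 230/2.3e+08 = 0.001 ms.
Pipeline fill: first packet needs 4·t_tx to clear all hops; remaining 131 packets each add one t_tx.
Total = (4+132-1)·t_tx + 4·t_prop = 135·0.01875 + 4·0.001 = 2.535 ms.

2.535 ms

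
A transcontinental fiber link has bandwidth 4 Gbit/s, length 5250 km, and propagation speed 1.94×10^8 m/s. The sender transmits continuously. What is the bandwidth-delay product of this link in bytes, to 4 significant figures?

13530000 bytes

Propagation delay = 5250000 / 194000000 = 0.0270619 s.
BDP = R × t_prop = 4000000000 × 0.0270619 = 108247000 bits.
In bytes: 108247000/8 = 13530000 bytes.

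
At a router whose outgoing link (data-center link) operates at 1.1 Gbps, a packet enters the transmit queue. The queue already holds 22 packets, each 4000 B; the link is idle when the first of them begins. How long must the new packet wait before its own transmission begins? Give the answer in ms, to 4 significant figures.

0.6400 ms

Each queued packet: L/R = 32000/1100000000 = 0.0290909 ms.
22 queued → 0.64 ms.
Queuing delay = 0.6400 ms.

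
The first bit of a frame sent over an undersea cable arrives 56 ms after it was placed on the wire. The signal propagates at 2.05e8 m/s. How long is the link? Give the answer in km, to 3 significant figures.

d = s × t_prop = 2.05e+08 × 0.056 = 11500 km.

11500 km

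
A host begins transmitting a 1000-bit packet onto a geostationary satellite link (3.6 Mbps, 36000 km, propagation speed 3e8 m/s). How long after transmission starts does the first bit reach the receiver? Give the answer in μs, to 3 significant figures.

First bit experiences only propagation delay: d/s = 36000000/300000000 = 120000 μs.

120000 μs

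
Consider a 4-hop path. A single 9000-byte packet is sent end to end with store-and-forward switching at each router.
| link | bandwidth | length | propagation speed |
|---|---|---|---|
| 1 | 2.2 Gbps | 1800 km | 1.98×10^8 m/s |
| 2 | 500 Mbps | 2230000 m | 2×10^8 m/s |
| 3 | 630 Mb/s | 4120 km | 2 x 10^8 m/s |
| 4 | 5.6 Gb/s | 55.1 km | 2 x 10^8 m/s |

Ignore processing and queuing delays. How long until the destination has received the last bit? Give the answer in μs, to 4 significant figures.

L = 9000 × 8 = 72000 bits.
Transmission delays (L/R per hop): 32.7273, 144, 114.286, 12.8571 μs; sum = 303.87 μs.
Propagation delays (d/s per hop): 9090.91, 11150, 20600, 275.5 μs; sum = 41116.4 μs.
End-to-end = 41420 μs.

41420 μs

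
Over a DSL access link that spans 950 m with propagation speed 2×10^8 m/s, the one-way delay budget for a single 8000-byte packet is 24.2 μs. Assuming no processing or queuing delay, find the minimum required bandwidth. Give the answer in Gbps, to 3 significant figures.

L = 64000 bits.
Propagation delay = 950 / 200000000 = 4.75 μs.
Transmission budget = 24.2 − 4.75 = 19.45 μs.
R ≥ L / t_tx = 64000 bits / 1.945e-05 s = 3.29 Gbps.

3.29 Gbps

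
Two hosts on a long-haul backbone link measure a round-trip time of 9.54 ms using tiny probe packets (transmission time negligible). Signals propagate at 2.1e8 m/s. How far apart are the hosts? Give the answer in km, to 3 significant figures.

One-way propagation = RTT/2 = 4.77 ms.
d = s × t = 210000000 × 0.00477 = 1000 km.

1000 km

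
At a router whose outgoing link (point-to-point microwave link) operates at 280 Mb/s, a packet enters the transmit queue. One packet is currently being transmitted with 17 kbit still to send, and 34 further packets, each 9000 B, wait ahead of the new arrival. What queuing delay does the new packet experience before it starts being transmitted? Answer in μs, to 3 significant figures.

8800 μs

Each queued packet: L/R = 72000/280000000 = 257.143 μs.
34 queued → 8742.86 μs.
Plus remaining 17000 bits of current packet: 60.7143 μs.
Queuing delay = 8800 μs.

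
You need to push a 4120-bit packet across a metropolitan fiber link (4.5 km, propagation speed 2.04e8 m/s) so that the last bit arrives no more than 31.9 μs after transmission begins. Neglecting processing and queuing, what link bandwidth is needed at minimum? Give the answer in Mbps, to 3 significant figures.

419 Mbps

Propagation delay = 4500 / 204000000 = 22.0588 μs.
Transmission budget = 31.9 − 22.0588 = 9.84118 μs.
R ≥ L / t_tx = 4120 bits / 9.84118e-06 s = 419 Mbps.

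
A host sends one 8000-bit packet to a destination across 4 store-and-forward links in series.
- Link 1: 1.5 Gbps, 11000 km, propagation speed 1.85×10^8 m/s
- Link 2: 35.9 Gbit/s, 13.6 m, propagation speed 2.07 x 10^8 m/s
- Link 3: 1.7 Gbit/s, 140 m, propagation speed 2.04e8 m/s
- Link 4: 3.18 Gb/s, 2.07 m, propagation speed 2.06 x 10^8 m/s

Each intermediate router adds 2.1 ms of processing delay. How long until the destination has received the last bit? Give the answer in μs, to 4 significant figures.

65770 μs

Transmission delays (L/R per hop): 5.33333, 0.222841, 4.70588, 2.51572 μs; sum = 12.7778 μs.
Propagation delays (d/s per hop): 59459.5, 0.0657005, 0.686275, 0.0100485 μs; sum = 59460.2 μs.
Processing at 3 router(s): 3 × 2.1 ms = 6300 μs.
End-to-end = 65770 μs.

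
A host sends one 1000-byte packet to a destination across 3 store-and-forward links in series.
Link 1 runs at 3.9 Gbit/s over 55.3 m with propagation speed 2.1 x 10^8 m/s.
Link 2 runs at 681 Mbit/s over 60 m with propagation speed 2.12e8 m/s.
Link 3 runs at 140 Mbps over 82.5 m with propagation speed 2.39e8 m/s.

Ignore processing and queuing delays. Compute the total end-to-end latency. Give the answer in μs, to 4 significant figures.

71.83 μs

L = 1000 × 8 = 8000 bits.
Transmission delays (L/R per hop): 2.05128, 11.7474, 57.1429 μs; sum = 70.9416 μs.
Propagation delays (d/s per hop): 0.263333, 0.283019, 0.345188 μs; sum = 0.89154 μs.
End-to-end = 71.83 μs.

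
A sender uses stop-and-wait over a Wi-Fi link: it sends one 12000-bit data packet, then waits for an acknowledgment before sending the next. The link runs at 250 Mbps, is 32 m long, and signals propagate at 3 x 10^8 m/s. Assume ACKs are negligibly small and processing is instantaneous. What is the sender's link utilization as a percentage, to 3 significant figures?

99.6 %

t_tx = L/R = 12000/250000000 = 4.8e-05 s.
t_prop = 32/300000000 = 1.06667e-07 s; RTT = 2.13333e-07 s.
Cycle = t_tx + RTT = 4.82133e-05 s.
Utilization = t_tx / cycle = 4.8e-05/4.82133e-05 = 99.6 %.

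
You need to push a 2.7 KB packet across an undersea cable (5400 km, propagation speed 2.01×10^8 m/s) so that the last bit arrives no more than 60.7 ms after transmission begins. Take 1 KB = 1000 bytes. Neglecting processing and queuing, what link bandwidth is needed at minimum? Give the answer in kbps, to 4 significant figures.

L = 21600 bits.
Propagation delay = 5400000 / 2.01e+08 = 26.8657 ms.
Transmission budget = 60.7 − 26.8657 = 33.8343 ms.
R ≥ L / t_tx = 21600 bits / 0.0338343 s = 638.4 kbps.

638.4 kbps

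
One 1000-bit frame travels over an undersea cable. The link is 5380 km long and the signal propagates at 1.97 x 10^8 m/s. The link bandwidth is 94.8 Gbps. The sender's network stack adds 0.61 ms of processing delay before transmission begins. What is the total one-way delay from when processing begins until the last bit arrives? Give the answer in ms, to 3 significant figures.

Transmission delay = L/R = 1000 / 94800000000 = 1.05485e-05 ms.
Propagation delay = d/s = 5380000 m / 197000000 m/s = 27.3096 ms.
Plus processing delay 0.61 ms = 0.61 ms.
Total = 27.9 ms.

27.9 ms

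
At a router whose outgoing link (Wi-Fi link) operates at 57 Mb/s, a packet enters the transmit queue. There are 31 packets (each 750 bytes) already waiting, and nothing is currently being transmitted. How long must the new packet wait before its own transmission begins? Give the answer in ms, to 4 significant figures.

3.263 ms

Each queued packet: L/R = 6000/57000000 = 0.105263 ms.
31 queued → 3.26316 ms.
Queuing delay = 3.263 ms.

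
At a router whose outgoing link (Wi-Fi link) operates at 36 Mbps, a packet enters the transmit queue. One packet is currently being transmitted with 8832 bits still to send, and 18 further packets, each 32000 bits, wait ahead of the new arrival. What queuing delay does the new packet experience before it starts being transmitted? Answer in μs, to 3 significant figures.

Each queued packet: L/R = 32000/36000000 = 888.889 μs.
18 queued → 16000 μs.
Plus remaining 8832 bits of current packet: 245.333 μs.
Queuing delay = 16200 μs.

16200 μs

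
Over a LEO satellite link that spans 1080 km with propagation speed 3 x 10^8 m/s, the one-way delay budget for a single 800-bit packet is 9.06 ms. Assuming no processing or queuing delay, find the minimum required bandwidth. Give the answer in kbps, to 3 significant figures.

147 kbps

Propagation delay = 1080000 / 300000000 = 3.6 ms.
Transmission budget = 9.06 − 3.6 = 5.46 ms.
R ≥ L / t_tx = 800 bits / 0.00546 s = 147 kbps.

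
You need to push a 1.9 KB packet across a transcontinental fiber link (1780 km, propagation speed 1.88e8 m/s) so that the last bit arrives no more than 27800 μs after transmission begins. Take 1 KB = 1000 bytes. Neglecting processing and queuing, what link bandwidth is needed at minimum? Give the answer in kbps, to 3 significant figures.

829 kbps

L = 15200 bits.
Propagation delay = 1780000 / 188000000 = 9468.09 μs.
Transmission budget = 27800 − 9468.09 = 18331.9 μs.
R ≥ L / t_tx = 15200 bits / 0.0183319 s = 829 kbps.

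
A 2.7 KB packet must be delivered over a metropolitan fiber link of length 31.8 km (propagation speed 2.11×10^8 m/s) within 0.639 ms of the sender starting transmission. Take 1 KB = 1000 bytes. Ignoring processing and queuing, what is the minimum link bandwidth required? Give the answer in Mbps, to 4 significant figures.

L = 21600 bits.
Propagation delay = 31800 / 211000000 = 0.150711 ms.
Transmission budget = 0.639 − 0.150711 = 0.488289 ms.
R ≥ L / t_tx = 21600 bits / 0.000488289 s = 44.24 Mbps.

44.24 Mbps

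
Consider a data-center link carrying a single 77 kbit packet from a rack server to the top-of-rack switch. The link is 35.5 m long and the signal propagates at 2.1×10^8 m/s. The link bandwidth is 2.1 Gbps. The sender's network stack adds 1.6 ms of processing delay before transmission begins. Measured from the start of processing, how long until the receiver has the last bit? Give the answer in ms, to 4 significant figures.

L = 77000 bits.
Transmission delay = L/R = 77000 / 2100000000 = 0.0366667 ms.
Propagation delay = d/s = 35.5 m / 210000000 m/s = 0.000169048 ms.
Plus processing delay 1.6 ms = 1.6 ms.
Total = 1.637 ms.

1.637 ms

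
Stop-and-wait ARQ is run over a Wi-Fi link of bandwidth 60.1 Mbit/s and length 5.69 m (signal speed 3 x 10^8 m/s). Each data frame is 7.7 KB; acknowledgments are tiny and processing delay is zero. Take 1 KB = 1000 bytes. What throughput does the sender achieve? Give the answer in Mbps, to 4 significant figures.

60.10 Mbps

t_tx = L/R = 61600/60100000 = 0.00102496 s.
t_prop = 5.69/300000000 = 1.89667e-08 s; RTT = 3.79333e-08 s.
Cycle = t_tx + RTT = 0.001025 s.
Throughput = L / cycle = 61600 / 0.001025 = 60.10 Mbps.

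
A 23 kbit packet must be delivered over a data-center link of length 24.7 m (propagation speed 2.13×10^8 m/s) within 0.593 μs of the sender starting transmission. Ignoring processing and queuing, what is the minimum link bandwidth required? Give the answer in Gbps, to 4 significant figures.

Propagation delay = 24.7 / 213000000 = 0.115962 μs.
Transmission budget = 0.593 − 0.115962 = 0.477038 μs.
R ≥ L / t_tx = 23000 bits / 4.77038e-07 s = 48.21 Gbps.

48.21 Gbps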